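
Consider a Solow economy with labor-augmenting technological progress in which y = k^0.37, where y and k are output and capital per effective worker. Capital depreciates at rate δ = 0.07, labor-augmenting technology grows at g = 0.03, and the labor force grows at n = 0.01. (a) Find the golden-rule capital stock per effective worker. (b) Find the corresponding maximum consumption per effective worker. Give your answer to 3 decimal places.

(a) k_gold ≈ 6.858; (b) c_gold ≈ 1.285

Break-even investment rate: n + g + δ = 0.01 + 0.03 + 0.07 = 0.11.
Golden rule sets MPK = n+g+δ: 0.37·k^(0.37−1) = 0.11, so k_gold = (0.37/0.11)^(1/0.63) ≈ 6.8581.
y_gold = 6.8581^0.37 ≈ 2.0389; c_gold = y_gold − 0.11·k_gold ≈ 1.2845.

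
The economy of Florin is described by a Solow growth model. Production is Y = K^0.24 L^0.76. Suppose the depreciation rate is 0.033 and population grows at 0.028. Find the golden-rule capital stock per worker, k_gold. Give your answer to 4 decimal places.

k_gold ≈ 6.0637

n + δ = 0.028 + 0.033 = 0.061.
At the golden rule the marginal product of capital equals n+δ: 0.24·k^(0.24−1) = 0.061. Solving, k_gold = (0.24/0.061)^(1/0.76) ≈ 6.0637.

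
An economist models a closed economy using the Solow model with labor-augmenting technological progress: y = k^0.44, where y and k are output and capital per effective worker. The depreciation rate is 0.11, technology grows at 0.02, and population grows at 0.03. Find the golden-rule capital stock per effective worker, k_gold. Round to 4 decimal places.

Capital per effective worker breaks even when investment replaces (n + g + δ)·k; here n + g + δ = 0.16.
At the golden rule the marginal product of capital equals n+g+δ: 0.44·k^(0.44−1) = 0.16. Solving, k_gold = (0.44/0.16)^(1/0.56) ≈ 6.0887.

k_gold ≈ 6.0887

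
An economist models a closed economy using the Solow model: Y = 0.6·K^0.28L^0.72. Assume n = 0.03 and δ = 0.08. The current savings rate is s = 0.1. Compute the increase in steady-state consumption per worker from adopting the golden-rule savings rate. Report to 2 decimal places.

Capital per worker breaks even when investment replaces (n + δ)·k; here n + δ = 0.11.
Current steady state (s = 0.1): k* = (0.1·0.6/0.11)^(1/0.72) ≈ 0.4309, y* = 0.6·0.4309^0.28 ≈ 0.4740, c* = (1−0.1)·0.4740 ≈ 0.4266.
Golden rule sets MPK = n+δ: 0.28·0.6·k^(0.28−1) = 0.11, so k_gold = (0.28·0.6/0.11)^(1/0.72) ≈ 1.8007.
y_gold = 0.6·1.8007^0.28 ≈ 0.7074, c_gold = y_gold − 0.11·k_gold ≈ 0.5093.
Gain: Δc = 0.5093 − 0.4266 ≈ 0.0827.

Δc ≈ 0.08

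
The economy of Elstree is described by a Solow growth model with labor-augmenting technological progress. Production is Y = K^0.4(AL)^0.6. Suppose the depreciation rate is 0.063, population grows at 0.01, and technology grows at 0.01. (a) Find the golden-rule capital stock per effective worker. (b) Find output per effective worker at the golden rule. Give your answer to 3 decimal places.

n + g + δ = 0.01 + 0.01 + 0.063 = 0.083.
At the golden rule the marginal product of capital equals n+g+δ: 0.4·k^(0.4−1) = 0.083. Solving, k_gold = (0.4/0.083)^(1/0.6) ≈ 13.7500.
y_gold = 13.7500^0.4 ≈ 2.8531.

(a) k_gold ≈ 13.750; (b) y_gold ≈ 2.853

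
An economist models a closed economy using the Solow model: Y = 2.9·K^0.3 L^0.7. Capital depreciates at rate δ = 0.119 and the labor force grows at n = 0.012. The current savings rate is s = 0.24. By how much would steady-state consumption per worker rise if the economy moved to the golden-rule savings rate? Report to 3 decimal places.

Δc ≈ 0.061

Break-even investment rate: n + δ = 0.012 + 0.119 = 0.131.
Current steady state (s = 0.24): k* = (0.24·2.9/0.131)^(1/0.7) ≈ 10.8692, y* = 2.9·10.8692^0.3 ≈ 5.9328, c* = (1−0.24)·5.9328 ≈ 4.5089.
Setting f'(k) = n+δ gives 0.3·2.9·k^(0.3−1) = 0.131, hence k_gold = (0.3·2.9/0.131)^(1/0.7) ≈ 14.9500.
y_gold = 2.9·14.9500^0.3 ≈ 6.5281, c_gold = y_gold − 0.131·k_gold ≈ 4.5697.
Gain: Δc = 4.5697 − 4.5089 ≈ 0.0608.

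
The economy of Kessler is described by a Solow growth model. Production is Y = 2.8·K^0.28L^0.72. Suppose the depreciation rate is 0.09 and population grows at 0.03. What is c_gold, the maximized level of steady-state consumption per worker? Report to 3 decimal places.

Capital per worker breaks even when investment replaces (n + δ)·k; here n + δ = 0.12.
Maximizing c = f(k) − (n+δ)·k gives f'(k) = n+δ, i.e. 0.28·2.8·k^(0.28−1) = 0.12, so k_gold = (0.28·2.8/0.12)^(1/0.72) ≈ 13.5560.
y_gold = 2.8·13.5560^0.28 ≈ 5.8097.
c_gold = y_gold − (n+δ)·k_gold = 5.8097 − 0.12·13.5560 ≈ 4.1830.

c_gold ≈ 4.183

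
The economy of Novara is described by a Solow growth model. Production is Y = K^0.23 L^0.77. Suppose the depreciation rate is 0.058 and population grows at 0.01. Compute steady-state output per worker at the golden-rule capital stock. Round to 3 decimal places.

Break-even investment rate: n + δ = 0.01 + 0.058 = 0.068.
Setting f'(k) = n+δ gives 0.23·k^(0.23−1) = 0.068, hence k_gold = (0.23/0.068)^(1/0.77) ≈ 4.8674.
Output: y_gold = k_gold^0.23 = 4.8674^0.23 ≈ 1.4391.

y_gold ≈ 1.439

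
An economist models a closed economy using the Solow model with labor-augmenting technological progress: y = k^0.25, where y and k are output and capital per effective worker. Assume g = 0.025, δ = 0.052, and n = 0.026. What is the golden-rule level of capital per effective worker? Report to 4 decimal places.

k_gold ≈ 3.2619

The effective depreciation rate is n + g + δ = 0.026 + 0.025 + 0.052 = 0.103.
Setting f'(k) = n+g+δ gives 0.25·k^(0.25−1) = 0.103, hence k_gold = (0.25/0.103)^(1/0.75) ≈ 3.2619.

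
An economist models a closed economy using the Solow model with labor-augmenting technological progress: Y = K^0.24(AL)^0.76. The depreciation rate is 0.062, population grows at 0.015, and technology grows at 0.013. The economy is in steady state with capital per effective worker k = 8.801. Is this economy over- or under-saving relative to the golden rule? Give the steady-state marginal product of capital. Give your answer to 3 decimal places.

Break-even investment rate: n + g + δ = 0.015 + 0.013 + 0.062 = 0.09.
MPK = 0.24·k^(0.24−1) = 0.24·8.801^(-0.76) ≈ 0.0460.
MPK < 0.09, so the economy is dynamically inefficient (over-saving).

over-saving; MPK ≈ 0.046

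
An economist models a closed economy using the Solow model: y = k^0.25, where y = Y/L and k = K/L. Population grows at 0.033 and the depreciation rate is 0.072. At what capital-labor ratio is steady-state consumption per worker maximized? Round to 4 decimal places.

n + δ = 0.033 + 0.072 = 0.105.
At the golden rule the marginal product of capital equals n+δ: 0.25·k^(0.25−1) = 0.105. Solving, k_gold = (0.25/0.105)^(1/0.75) ≈ 3.1793.

k_gold ≈ 3.1793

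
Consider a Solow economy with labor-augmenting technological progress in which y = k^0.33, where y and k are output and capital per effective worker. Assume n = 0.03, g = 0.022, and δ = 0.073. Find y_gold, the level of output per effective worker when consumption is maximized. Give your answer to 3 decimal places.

y_gold ≈ 1.613

n + g + δ = 0.03 + 0.022 + 0.073 = 0.125.
At the golden rule the marginal product of capital equals n+g+δ: 0.33·k^(0.33−1) = 0.125. Solving, k_gold = (0.33/0.125)^(1/0.67) ≈ 4.2585.
Output: y_gold = k_gold^0.33 = 4.2585^0.33 ≈ 1.6131.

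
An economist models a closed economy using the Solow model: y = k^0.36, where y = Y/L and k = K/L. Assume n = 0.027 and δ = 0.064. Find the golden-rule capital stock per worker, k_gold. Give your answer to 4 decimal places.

k_gold ≈ 8.5747

n + δ = 0.027 + 0.064 = 0.091.
Maximizing c = f(k) − (n+δ)·k gives f'(k) = n+δ, i.e. 0.36·k^(0.36−1) = 0.091, so k_gold = (0.36/0.091)^(1/0.64) ≈ 8.5747.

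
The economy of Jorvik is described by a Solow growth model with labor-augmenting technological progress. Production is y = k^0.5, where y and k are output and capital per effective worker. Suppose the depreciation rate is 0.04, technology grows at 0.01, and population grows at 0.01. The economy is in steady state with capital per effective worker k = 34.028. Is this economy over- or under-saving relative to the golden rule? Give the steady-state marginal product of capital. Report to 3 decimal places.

n + g + δ = 0.01 + 0.01 + 0.04 = 0.06.
MPK = 0.5·k^(0.5−1) = 0.5·34.028^(-0.5) ≈ 0.0857.
MPK > 0.06, so the economy is dynamically efficient (under-saving).

under-saving; MPK ≈ 0.086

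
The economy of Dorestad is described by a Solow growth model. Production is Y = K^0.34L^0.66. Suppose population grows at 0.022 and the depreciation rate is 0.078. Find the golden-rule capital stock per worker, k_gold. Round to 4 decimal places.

The effective depreciation rate is n + δ = 0.022 + 0.078 = 0.1.
Setting f'(k) = n+δ gives 0.34·k^(0.34−1) = 0.1, hence k_gold = (0.34/0.1)^(1/0.66) ≈ 6.3866.

k_gold ≈ 6.3866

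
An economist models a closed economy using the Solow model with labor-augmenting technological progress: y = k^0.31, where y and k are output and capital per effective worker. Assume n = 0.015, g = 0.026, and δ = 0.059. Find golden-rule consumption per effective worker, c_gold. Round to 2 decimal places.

n + g + δ = 0.015 + 0.026 + 0.059 = 0.1.
At the golden rule the marginal product of capital equals n+g+δ: 0.31·k^(0.31−1) = 0.1. Solving, k_gold = (0.31/0.1)^(1/0.69) ≈ 5.1537.
y_gold = 5.1537^0.31 ≈ 1.6625.
c_gold = y_gold − (n+g+δ)·k_gold = 1.6625 − 0.1·5.1537 ≈ 1.1471.

c_gold ≈ 1.15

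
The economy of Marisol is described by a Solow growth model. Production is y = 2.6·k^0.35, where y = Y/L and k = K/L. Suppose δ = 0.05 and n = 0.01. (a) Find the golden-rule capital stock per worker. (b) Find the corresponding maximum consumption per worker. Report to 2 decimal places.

(a) k_gold ≈ 65.58; (b) c_gold ≈ 7.31

Capital per worker breaks even when investment replaces (n + δ)·k; here n + δ = 0.06.
Maximizing c = f(k) − (n+δ)·k gives f'(k) = n+δ, i.e. 0.35·2.6·k^(0.35−1) = 0.06, so k_gold = (0.35·2.6/0.06)^(1/0.65) ≈ 65.5774.
y_gold = 2.6·65.5774^0.35 ≈ 11.2418; c_gold = y_gold − 0.06·k_gold ≈ 7.3072.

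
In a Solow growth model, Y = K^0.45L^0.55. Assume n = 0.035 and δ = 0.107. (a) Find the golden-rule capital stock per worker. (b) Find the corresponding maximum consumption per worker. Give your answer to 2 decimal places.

(a) k_gold ≈ 8.14; (b) c_gold ≈ 1.41

Capital per worker breaks even when investment replaces (n + δ)·k; here n + δ = 0.142.
At the golden rule the marginal product of capital equals n+δ: 0.45·k^(0.45−1) = 0.142. Solving, k_gold = (0.45/0.142)^(1/0.55) ≈ 8.1428.
y_gold = 8.1428^0.45 ≈ 2.5695; c_gold = y_gold − 0.142·k_gold ≈ 1.4132.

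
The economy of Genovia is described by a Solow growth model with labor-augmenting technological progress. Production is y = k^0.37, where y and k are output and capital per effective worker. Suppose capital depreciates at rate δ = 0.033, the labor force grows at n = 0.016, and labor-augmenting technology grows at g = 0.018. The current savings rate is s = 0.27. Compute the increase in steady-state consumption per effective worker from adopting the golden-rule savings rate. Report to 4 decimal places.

Capital per effective worker breaks even when investment replaces (n + g + δ)·k; here n + g + δ = 0.067.
Current steady state (s = 0.27): k* = (0.27/0.067)^(1/0.63) ≈ 9.1364, y* = 9.1364^0.37 ≈ 2.2672, c* = (1−0.27)·2.2672 ≈ 1.6550.
Maximizing c = f(k) − (n+g+δ)·k gives f'(k) = n+g+δ, i.e. 0.37·k^(0.37−1) = 0.067, so k_gold = (0.37/0.067)^(1/0.63) ≈ 15.0654.
y_gold = 15.0654^0.37 ≈ 2.7280, c_gold = y_gold − 0.067·k_gold ≈ 1.7187.
Gain: Δc = 1.7187 − 1.6550 ≈ 0.0636.

Δc ≈ 0.0636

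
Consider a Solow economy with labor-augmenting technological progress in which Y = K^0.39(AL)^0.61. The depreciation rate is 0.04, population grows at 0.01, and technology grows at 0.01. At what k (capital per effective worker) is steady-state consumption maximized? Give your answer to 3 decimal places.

Break-even investment rate: n + g + δ = 0.01 + 0.01 + 0.04 = 0.06.
Golden rule sets MPK = n+g+δ: 0.39·k^(0.39−1) = 0.06, so k_gold = (0.39/0.06)^(1/0.61) ≈ 21.5102.

k_gold ≈ 21.510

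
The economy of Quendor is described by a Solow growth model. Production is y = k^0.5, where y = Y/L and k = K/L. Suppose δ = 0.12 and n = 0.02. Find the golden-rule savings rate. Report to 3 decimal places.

s_gold = 0.500

Capital per worker breaks even when investment replaces (n + δ)·k; here n + δ = 0.14.
At the golden rule MPK = n+δ, and in any Cobb-Douglas steady state s = (n+δ)·k/y = MPK·k/y = capital's share 0.5.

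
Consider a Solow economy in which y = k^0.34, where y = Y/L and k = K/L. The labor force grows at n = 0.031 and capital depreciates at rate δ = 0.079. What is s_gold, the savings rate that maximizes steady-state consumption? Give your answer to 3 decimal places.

s_gold = 0.340

n + δ = 0.031 + 0.079 = 0.11.
At the golden rule MPK = n+δ, and in any Cobb-Douglas steady state s = (n+δ)·k/y = MPK·k/y = capital's share 0.34.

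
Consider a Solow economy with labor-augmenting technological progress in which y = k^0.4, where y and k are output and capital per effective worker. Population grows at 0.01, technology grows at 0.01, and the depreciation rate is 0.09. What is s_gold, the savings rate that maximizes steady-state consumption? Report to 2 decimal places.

s_gold = 0.40

Break-even investment rate: n + g + δ = 0.01 + 0.01 + 0.09 = 0.11.
At the golden rule MPK = n+g+δ, and in any Cobb-Douglas steady state s = (n+g+δ)·k/y = MPK·k/y = capital's share 0.4.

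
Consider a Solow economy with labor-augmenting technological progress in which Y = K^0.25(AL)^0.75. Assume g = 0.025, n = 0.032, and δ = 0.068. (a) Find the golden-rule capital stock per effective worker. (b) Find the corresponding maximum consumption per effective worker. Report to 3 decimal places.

Capital per effective worker breaks even when investment replaces (n + g + δ)·k; here n + g + δ = 0.125.
Maximizing c = f(k) − (n+g+δ)·k gives f'(k) = n+g+δ, i.e. 0.25·k^(0.25−1) = 0.125, so k_gold = (0.25/0.125)^(1/0.75) ≈ 2.5198.
y_gold = 2.5198^0.25 ≈ 1.2599; c_gold = y_gold − 0.125·k_gold ≈ 0.9449.

(a) k_gold ≈ 2.520; (b) c_gold ≈ 0.945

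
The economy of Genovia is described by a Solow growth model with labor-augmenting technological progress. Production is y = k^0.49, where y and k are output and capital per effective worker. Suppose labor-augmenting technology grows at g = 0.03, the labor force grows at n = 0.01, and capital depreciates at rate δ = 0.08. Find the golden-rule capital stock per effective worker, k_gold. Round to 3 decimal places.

k_gold ≈ 15.779

n + g + δ = 0.01 + 0.03 + 0.08 = 0.12.
Maximizing c = f(k) − (n+g+δ)·k gives f'(k) = n+g+δ, i.e. 0.49·k^(0.49−1) = 0.12, so k_gold = (0.49/0.12)^(1/0.51) ≈ 15.7786.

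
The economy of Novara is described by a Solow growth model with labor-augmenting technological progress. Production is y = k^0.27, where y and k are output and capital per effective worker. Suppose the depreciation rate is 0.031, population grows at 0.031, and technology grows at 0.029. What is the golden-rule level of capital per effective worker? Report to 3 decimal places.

k_gold ≈ 4.436

Break-even investment rate: n + g + δ = 0.031 + 0.029 + 0.031 = 0.091.
Setting f'(k) = n+g+δ gives 0.27·k^(0.27−1) = 0.091, hence k_gold = (0.27/0.091)^(1/0.73) ≈ 4.4363.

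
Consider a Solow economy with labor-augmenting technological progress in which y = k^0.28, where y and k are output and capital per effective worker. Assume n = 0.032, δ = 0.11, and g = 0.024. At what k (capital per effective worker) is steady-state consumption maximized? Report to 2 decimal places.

k_gold ≈ 2.07

Break-even investment rate: n + g + δ = 0.032 + 0.024 + 0.11 = 0.166.
Golden rule sets MPK = n+g+δ: 0.28·k^(0.28−1) = 0.166, so k_gold = (0.28/0.166)^(1/0.72) ≈ 2.0670.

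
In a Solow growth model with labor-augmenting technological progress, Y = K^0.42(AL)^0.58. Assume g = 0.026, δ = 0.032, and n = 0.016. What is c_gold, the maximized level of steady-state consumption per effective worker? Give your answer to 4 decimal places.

c_gold ≈ 2.0391

Capital per effective worker breaks even when investment replaces (n + g + δ)·k; here n + g + δ = 0.074.
Maximizing c = f(k) − (n+g+δ)·k gives f'(k) = n+g+δ, i.e. 0.42·k^(0.42−1) = 0.074, so k_gold = (0.42/0.074)^(1/0.58) ≈ 19.9540.
y_gold = 19.9540^0.42 ≈ 3.5157.
c_gold = y_gold − (n+g+δ)·k_gold = 3.5157 − 0.074·19.9540 ≈ 2.0391.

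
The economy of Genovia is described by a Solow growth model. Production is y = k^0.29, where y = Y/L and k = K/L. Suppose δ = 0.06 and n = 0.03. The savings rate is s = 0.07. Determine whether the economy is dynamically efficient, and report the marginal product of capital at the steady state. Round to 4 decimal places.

dynamically efficient; MPK ≈ 0.3729

Capital per worker breaks even when investment replaces (n + δ)·k; here n + δ = 0.09.
Steady-state k*: s·k^0.29 = 0.09·k gives k* = (0.07/0.09)^(1/0.71) ≈ 0.7019.
MPK = 0.29·0.7019^(-0.71) ≈ 0.3729.
MPK > n+δ = 0.09, so the economy is dynamically efficient (under-saving).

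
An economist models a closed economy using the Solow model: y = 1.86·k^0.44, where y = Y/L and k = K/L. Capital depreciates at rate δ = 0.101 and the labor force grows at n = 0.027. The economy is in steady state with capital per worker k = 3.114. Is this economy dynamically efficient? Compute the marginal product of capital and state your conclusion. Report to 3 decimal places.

Capital per worker breaks even when investment replaces (n + δ)·k; here n + δ = 0.128.
MPK = 0.44·1.86·k^(0.44−1) = 0.44·1.86·3.114^(-0.56) ≈ 0.4332.
MPK > 0.128, so the economy is dynamically efficient (under-saving).

dynamically efficient; MPK ≈ 0.433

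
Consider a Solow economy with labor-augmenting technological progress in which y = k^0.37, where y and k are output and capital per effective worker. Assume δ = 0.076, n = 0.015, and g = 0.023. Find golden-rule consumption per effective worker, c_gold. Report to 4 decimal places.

n + g + δ = 0.015 + 0.023 + 0.076 = 0.114.
Setting f'(k) = n+g+δ gives 0.37·k^(0.37−1) = 0.114, hence k_gold = (0.37/0.114)^(1/0.63) ≈ 6.4801.
y_gold = 6.4801^0.37 ≈ 1.9966.
c_gold = y_gold − (n+g+δ)·k_gold = 1.9966 − 0.114·6.4801 ≈ 1.2578.

c_gold ≈ 1.2578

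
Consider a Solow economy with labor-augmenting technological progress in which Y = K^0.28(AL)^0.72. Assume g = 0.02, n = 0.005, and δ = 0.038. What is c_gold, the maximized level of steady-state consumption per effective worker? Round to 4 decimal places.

The effective depreciation rate is n + g + δ = 0.005 + 0.02 + 0.038 = 0.063.
Golden rule sets MPK = n+g+δ: 0.28·k^(0.28−1) = 0.063, so k_gold = (0.28/0.063)^(1/0.72) ≈ 7.9386.
y_gold = 7.9386^0.28 ≈ 1.7862.
c_gold = y_gold − (n+g+δ)·k_gold = 1.7862 − 0.063·7.9386 ≈ 1.2861.

c_gold ≈ 1.2861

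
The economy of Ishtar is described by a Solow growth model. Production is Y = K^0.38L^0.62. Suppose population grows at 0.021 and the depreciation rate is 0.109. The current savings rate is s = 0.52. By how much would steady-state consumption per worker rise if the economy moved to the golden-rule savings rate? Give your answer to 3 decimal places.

The effective depreciation rate is n + δ = 0.021 + 0.109 = 0.13.
Current steady state (s = 0.52): k* = (0.52/0.13)^(1/0.62) ≈ 9.3554, y* = 9.3554^0.38 ≈ 2.3389, c* = (1−0.52)·2.3389 ≈ 1.1227.
At the golden rule the marginal product of capital equals n+δ: 0.38·k^(0.38−1) = 0.13. Solving, k_gold = (0.38/0.13)^(1/0.62) ≈ 5.6410.
y_gold = 5.6410^0.38 ≈ 1.9298, c_gold = y_gold − 0.13·k_gold ≈ 1.1965.
Gain: Δc = 1.1965 − 1.1227 ≈ 0.0738.

Δc ≈ 0.074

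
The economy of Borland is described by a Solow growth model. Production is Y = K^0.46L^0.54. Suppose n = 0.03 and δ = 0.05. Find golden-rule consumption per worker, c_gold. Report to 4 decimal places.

Capital per worker breaks even when investment replaces (n + δ)·k; here n + δ = 0.08.
Golden rule sets MPK = n+δ: 0.46·k^(0.46−1) = 0.08, so k_gold = (0.46/0.08)^(1/0.54) ≈ 25.5148.
y_gold = 25.5148^0.46 ≈ 4.4374.
c_gold = y_gold − (n+δ)·k_gold = 4.4374 − 0.08·25.5148 ≈ 2.3962.

c_gold ≈ 2.3962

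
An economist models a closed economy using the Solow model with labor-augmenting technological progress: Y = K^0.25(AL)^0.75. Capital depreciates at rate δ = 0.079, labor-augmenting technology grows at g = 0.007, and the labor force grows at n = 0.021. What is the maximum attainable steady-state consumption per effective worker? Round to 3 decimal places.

c_gold ≈ 0.995

Capital per effective worker breaks even when investment replaces (n + g + δ)·k; here n + g + δ = 0.107.
Maximizing c = f(k) − (n+g+δ)·k gives f'(k) = n+g+δ, i.e. 0.25·k^(0.25−1) = 0.107, so k_gold = (0.25/0.107)^(1/0.75) ≈ 3.1003.
y_gold = 3.1003^0.25 ≈ 1.3269.
c_gold = y_gold − (n+g+δ)·k_gold = 1.3269 − 0.107·3.1003 ≈ 0.9952.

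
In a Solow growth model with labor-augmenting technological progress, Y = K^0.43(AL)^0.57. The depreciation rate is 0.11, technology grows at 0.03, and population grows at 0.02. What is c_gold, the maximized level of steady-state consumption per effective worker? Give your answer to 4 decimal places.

n + g + δ = 0.02 + 0.03 + 0.11 = 0.16.
At the golden rule the marginal product of capital equals n+g+δ: 0.43·k^(0.43−1) = 0.16. Solving, k_gold = (0.43/0.16)^(1/0.57) ≈ 5.6656.
y_gold = 5.6656^0.43 ≈ 2.1081.
c_gold = y_gold − (n+g+δ)·k_gold = 2.1081 − 0.16·5.6656 ≈ 1.2016.

c_gold ≈ 1.2016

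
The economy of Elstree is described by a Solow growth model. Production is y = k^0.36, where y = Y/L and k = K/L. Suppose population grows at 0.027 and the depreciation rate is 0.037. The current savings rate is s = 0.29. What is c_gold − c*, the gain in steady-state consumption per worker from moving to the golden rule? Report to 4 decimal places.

Δc ≈ 0.0299

n + δ = 0.027 + 0.037 = 0.064.
Current steady state (s = 0.29): k* = (0.29/0.064)^(1/0.64) ≈ 10.6008, y* = 10.6008^0.36 ≈ 2.3395, c* = (1−0.29)·2.3395 ≈ 1.6610.
Maximizing c = f(k) − (n+δ)·k gives f'(k) = n+δ, i.e. 0.36·k^(0.36−1) = 0.064, so k_gold = (0.36/0.064)^(1/0.64) ≈ 14.8616.
y_gold = 14.8616^0.36 ≈ 2.6421, c_gold = y_gold − 0.064·k_gold ≈ 1.6909.
Gain: Δc = 1.6909 − 1.6610 ≈ 0.0299.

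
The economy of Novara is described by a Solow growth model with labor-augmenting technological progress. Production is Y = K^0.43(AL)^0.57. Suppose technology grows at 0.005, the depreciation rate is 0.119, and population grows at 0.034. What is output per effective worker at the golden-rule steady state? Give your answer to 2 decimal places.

The effective depreciation rate is n + g + δ = 0.034 + 0.005 + 0.119 = 0.158.
Golden rule sets MPK = n+g+δ: 0.43·k^(0.43−1) = 0.158, so k_gold = (0.43/0.158)^(1/0.57) ≈ 5.7920.
Output: y_gold = k_gold^0.43 = 5.7920^0.43 ≈ 2.1282.

y_gold ≈ 2.13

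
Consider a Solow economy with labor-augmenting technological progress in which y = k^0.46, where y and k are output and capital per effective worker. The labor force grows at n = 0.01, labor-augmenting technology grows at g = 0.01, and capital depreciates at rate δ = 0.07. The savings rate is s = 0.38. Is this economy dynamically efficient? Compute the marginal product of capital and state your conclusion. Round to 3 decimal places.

dynamically efficient; MPK ≈ 0.109

Capital per effective worker breaks even when investment replaces (n + g + δ)·k; here n + g + δ = 0.09.
Steady-state k*: s·k^0.46 = 0.09·k gives k* = (0.38/0.09)^(1/0.54) ≈ 14.4016.
MPK = 0.46·14.4016^(-0.54) ≈ 0.1089.
MPK > n+g+δ = 0.09, so the economy is dynamically efficient (under-saving).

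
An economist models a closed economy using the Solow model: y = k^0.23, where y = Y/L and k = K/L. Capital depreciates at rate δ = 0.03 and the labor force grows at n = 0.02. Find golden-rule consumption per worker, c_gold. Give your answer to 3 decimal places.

n + δ = 0.02 + 0.03 = 0.05.
Setting f'(k) = n+δ gives 0.23·k^(0.23−1) = 0.05, hence k_gold = (0.23/0.05)^(1/0.77) ≈ 7.2565.
y_gold = 7.2565^0.23 ≈ 1.5775.
c_gold = y_gold − (n+δ)·k_gold = 1.5775 − 0.05·7.2565 ≈ 1.2147.

c_gold ≈ 1.215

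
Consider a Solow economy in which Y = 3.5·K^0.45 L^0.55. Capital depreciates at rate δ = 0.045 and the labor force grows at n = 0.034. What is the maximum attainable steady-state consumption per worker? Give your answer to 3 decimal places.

The effective depreciation rate is n + δ = 0.034 + 0.045 = 0.079.
Maximizing c = f(k) − (n+δ)·k gives f'(k) = n+δ, i.e. 0.45·3.5·k^(0.45−1) = 0.079, so k_gold = (0.45·3.5/0.079)^(1/0.55) ≈ 230.6781.
y_gold = 3.5·230.6781^0.45 ≈ 40.4968.
c_gold = y_gold − (n+δ)·k_gold = 40.4968 − 0.079·230.6781 ≈ 22.2732.

c_gold ≈ 22.273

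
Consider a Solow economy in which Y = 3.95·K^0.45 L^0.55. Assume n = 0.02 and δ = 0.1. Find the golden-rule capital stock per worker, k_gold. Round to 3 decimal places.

k_gold ≈ 134.405

The effective depreciation rate is n + δ = 0.02 + 0.1 = 0.12.
Maximizing c = f(k) − (n+δ)·k gives f'(k) = n+δ, i.e. 0.45·3.95·k^(0.45−1) = 0.12, so k_gold = (0.45·3.95/0.12)^(1/0.55) ≈ 134.4049.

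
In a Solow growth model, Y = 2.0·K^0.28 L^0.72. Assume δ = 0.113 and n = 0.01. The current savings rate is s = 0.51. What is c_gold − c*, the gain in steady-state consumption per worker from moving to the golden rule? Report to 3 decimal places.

Δc ≈ 0.365

n + δ = 0.01 + 0.113 = 0.123.
Current steady state (s = 0.51): k* = (0.51·2.0/0.123)^(1/0.72) ≈ 18.8784, y* = 2.0·18.8784^0.28 ≈ 4.5530, c* = (1−0.51)·4.5530 ≈ 2.2310.
Maximizing c = f(k) − (n+δ)·k gives f'(k) = n+δ, i.e. 0.28·2.0·k^(0.28−1) = 0.123, so k_gold = (0.28·2.0/0.123)^(1/0.72) ≈ 8.2088.
y_gold = 2.0·8.2088^0.28 ≈ 3.6060, c_gold = y_gold − 0.123·k_gold ≈ 2.5963.
Gain: Δc = 2.5963 − 2.2310 ≈ 0.3654.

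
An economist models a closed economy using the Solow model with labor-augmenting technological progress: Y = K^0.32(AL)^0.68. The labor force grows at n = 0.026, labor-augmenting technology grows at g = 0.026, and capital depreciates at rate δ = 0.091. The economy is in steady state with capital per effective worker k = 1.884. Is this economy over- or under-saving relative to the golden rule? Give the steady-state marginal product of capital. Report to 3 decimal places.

under-saving; MPK ≈ 0.208

Break-even investment rate: n + g + δ = 0.026 + 0.026 + 0.091 = 0.143.
MPK = 0.32·k^(0.32−1) = 0.32·1.884^(-0.68) ≈ 0.2080.
MPK > 0.143, so the economy is dynamically efficient (under-saving).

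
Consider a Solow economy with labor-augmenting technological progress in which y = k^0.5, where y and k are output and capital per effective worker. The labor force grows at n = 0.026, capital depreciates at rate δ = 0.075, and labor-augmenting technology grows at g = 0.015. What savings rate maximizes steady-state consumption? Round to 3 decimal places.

Capital per effective worker breaks even when investment replaces (n + g + δ)·k; here n + g + δ = 0.116.
At the golden rule MPK = n+g+δ, and in any Cobb-Douglas steady state s = (n+g+δ)·k/y = MPK·k/y = capital's share 0.5.

s_gold = 0.500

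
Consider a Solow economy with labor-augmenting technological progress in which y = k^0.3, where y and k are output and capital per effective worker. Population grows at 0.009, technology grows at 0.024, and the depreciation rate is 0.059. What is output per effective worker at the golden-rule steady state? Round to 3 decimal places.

Break-even investment rate: n + g + δ = 0.009 + 0.024 + 0.059 = 0.092.
Maximizing c = f(k) − (n+g+δ)·k gives f'(k) = n+g+δ, i.e. 0.3·k^(0.3−1) = 0.092, so k_gold = (0.3/0.092)^(1/0.7) ≈ 5.4117.
Output: y_gold = k_gold^0.3 = 5.4117^0.3 ≈ 1.6596.

y_gold ≈ 1.660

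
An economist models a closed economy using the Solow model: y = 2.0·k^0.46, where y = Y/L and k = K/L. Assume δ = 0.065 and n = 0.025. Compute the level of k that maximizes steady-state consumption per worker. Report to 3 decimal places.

k_gold ≈ 74.051

n + δ = 0.025 + 0.065 = 0.09.
Golden rule sets MPK = n+δ: 0.46·2.0·k^(0.46−1) = 0.09, so k_gold = (0.46·2.0/0.09)^(1/0.54) ≈ 74.0506.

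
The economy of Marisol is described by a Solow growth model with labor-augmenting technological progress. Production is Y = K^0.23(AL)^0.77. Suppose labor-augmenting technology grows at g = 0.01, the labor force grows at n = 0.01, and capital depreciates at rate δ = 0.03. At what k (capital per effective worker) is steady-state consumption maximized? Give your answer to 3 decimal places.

k_gold ≈ 7.256

n + g + δ = 0.01 + 0.01 + 0.03 = 0.05.
Golden rule sets MPK = n+g+δ: 0.23·k^(0.23−1) = 0.05, so k_gold = (0.23/0.05)^(1/0.77) ≈ 7.2565.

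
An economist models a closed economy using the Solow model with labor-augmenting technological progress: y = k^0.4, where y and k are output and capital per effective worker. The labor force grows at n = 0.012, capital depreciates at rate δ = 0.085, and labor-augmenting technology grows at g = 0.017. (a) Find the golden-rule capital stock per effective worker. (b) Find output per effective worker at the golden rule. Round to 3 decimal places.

Capital per effective worker breaks even when investment replaces (n + g + δ)·k; here n + g + δ = 0.114.
Setting f'(k) = n+g+δ gives 0.4·k^(0.4−1) = 0.114, hence k_gold = (0.4/0.114)^(1/0.6) ≈ 8.1020.
y_gold = 8.1020^0.4 ≈ 2.3091.

(a) k_gold ≈ 8.102; (b) y_gold ≈ 2.309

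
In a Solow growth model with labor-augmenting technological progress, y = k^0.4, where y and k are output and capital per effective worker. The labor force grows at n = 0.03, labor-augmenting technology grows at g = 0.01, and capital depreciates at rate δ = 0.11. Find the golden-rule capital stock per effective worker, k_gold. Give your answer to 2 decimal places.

The effective depreciation rate is n + g + δ = 0.03 + 0.01 + 0.11 = 0.15.
Setting f'(k) = n+g+δ gives 0.4·k^(0.4−1) = 0.15, hence k_gold = (0.4/0.15)^(1/0.6) ≈ 5.1280.

k_gold ≈ 5.13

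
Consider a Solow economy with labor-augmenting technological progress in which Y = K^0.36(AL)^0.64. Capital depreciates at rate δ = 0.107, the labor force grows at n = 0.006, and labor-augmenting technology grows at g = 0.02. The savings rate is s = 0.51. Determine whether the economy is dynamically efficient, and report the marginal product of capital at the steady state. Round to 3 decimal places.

The effective depreciation rate is n + g + δ = 0.006 + 0.02 + 0.107 = 0.133.
Steady-state k*: s·k^0.36 = 0.133·k gives k* = (0.51/0.133)^(1/0.64) ≈ 8.1670.
MPK = 0.36·8.1670^(-0.64) ≈ 0.0939.
MPK < n+g+δ = 0.133, so the economy is dynamically inefficient (over-saving).

dynamically inefficient; MPK ≈ 0.094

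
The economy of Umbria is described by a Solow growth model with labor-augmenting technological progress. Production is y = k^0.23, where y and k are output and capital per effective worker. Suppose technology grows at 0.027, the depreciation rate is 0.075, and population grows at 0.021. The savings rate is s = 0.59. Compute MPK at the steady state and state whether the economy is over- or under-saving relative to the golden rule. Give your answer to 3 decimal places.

Capital per effective worker breaks even when investment replaces (n + g + δ)·k; here n + g + δ = 0.123.
Steady-state k*: s·k^0.23 = 0.123·k gives k* = (0.59/0.123)^(1/0.77) ≈ 7.6621.
MPK = 0.23·7.6621^(-0.77) ≈ 0.0479.
MPK < n+g+δ = 0.123, so the economy is dynamically inefficient (over-saving).

over-saving; MPK ≈ 0.048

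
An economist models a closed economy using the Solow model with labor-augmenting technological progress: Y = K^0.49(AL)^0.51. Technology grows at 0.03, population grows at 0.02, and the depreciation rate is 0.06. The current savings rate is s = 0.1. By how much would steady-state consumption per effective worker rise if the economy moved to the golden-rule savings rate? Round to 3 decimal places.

Δc ≈ 1.321

n + g + δ = 0.02 + 0.03 + 0.06 = 0.11.
Current steady state (s = 0.1): k* = (0.1/0.11)^(1/0.51) ≈ 0.8295, y* = 0.8295^0.49 ≈ 0.9125, c* = (1−0.1)·0.9125 ≈ 0.8212.
At the golden rule the marginal product of capital equals n+g+δ: 0.49·k^(0.49−1) = 0.11. Solving, k_gold = (0.49/0.11)^(1/0.51) ≈ 18.7139.
y_gold = 18.7139^0.49 ≈ 4.2011, c_gold = y_gold − 0.11·k_gold ≈ 2.1425.
Gain: Δc = 2.1425 − 0.8212 ≈ 1.3213.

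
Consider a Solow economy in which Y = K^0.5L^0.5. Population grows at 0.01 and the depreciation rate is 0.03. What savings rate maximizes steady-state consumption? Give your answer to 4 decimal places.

n + δ = 0.01 + 0.03 = 0.04.
At the golden rule MPK = n+δ, and in any Cobb-Douglas steady state s = (n+δ)·k/y = MPK·k/y = capital's share 0.5.

s_gold = 0.5000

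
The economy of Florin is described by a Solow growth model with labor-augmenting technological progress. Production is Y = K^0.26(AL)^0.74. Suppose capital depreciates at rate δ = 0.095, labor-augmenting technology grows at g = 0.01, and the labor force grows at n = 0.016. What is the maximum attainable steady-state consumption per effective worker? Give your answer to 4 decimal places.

The effective depreciation rate is n + g + δ = 0.016 + 0.01 + 0.095 = 0.121.
Golden rule sets MPK = n+g+δ: 0.26·k^(0.26−1) = 0.121, so k_gold = (0.26/0.121)^(1/0.74) ≈ 2.8113.
y_gold = 2.8113^0.26 ≈ 1.3083.
c_gold = y_gold − (n+g+δ)·k_gold = 1.3083 − 0.121·2.8113 ≈ 0.9682.

c_gold ≈ 0.9682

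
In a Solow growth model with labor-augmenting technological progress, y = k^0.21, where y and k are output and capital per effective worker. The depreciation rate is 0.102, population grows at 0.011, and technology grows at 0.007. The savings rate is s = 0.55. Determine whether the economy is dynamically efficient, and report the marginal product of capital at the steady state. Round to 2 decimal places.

n + g + δ = 0.011 + 0.007 + 0.102 = 0.12.
Steady-state k*: s·k^0.21 = 0.12·k gives k* = (0.55/0.12)^(1/0.79) ≈ 6.8697.
MPK = 0.21·6.8697^(-0.79) ≈ 0.0458.
MPK < n+g+δ = 0.12, so the economy is dynamically inefficient (over-saving).

dynamically inefficient; MPK ≈ 0.05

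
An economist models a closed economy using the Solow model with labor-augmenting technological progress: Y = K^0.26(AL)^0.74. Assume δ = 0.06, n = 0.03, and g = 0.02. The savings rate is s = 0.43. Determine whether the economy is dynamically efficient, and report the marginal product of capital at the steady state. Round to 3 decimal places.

dynamically inefficient; MPK ≈ 0.067

Capital per effective worker breaks even when investment replaces (n + g + δ)·k; here n + g + δ = 0.11.
Steady-state k*: s·k^0.26 = 0.11·k gives k* = (0.43/0.11)^(1/0.74) ≈ 6.3111.
MPK = 0.26·6.3111^(-0.74) ≈ 0.0665.
MPK < n+g+δ = 0.11, so the economy is dynamically inefficient (over-saving).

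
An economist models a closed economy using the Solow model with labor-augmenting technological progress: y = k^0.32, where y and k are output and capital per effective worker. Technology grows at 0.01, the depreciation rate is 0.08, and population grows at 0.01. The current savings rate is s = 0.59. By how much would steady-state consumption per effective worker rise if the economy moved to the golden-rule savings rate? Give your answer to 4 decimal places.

The effective depreciation rate is n + g + δ = 0.01 + 0.01 + 0.08 = 0.1.
Current steady state (s = 0.59): k* = (0.59/0.1)^(1/0.68) ≈ 13.6021, y* = 13.6021^0.32 ≈ 2.3054, c* = (1−0.59)·2.3054 ≈ 0.9452.
Golden rule sets MPK = n+g+δ: 0.32·k^(0.32−1) = 0.1, so k_gold = (0.32/0.1)^(1/0.68) ≈ 5.5318.
y_gold = 5.5318^0.32 ≈ 1.7287, c_gold = y_gold − 0.1·k_gold ≈ 1.1755.
Gain: Δc = 1.1755 − 0.9452 ≈ 0.2303.

Δc ≈ 0.2303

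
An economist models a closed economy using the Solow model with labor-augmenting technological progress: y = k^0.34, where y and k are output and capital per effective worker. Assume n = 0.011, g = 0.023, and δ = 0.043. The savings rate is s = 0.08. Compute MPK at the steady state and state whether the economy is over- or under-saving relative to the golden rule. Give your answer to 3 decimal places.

under-saving; MPK ≈ 0.327

Capital per effective worker breaks even when investment replaces (n + g + δ)·k; here n + g + δ = 0.077.
Steady-state k*: s·k^0.34 = 0.077·k gives k* = (0.08/0.077)^(1/0.66) ≈ 1.0596.
MPK = 0.34·1.0596^(-0.66) ≈ 0.3272.
MPK > n+g+δ = 0.077, so the economy is dynamically efficient (under-saving).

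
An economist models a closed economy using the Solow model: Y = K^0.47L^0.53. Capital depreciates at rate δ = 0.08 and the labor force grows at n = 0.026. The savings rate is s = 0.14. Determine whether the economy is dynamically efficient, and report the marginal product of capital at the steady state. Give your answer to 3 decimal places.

dynamically efficient; MPK ≈ 0.356

Capital per worker breaks even when investment replaces (n + δ)·k; here n + δ = 0.106.
Steady-state k*: s·k^0.47 = 0.106·k gives k* = (0.14/0.106)^(1/0.53) ≈ 1.6903.
MPK = 0.47·1.6903^(-0.53) ≈ 0.3559.
MPK > n+δ = 0.106, so the economy is dynamically efficient (under-saving).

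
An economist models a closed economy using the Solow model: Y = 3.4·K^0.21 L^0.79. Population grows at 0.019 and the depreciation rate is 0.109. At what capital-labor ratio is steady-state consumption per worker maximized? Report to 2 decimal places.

n + δ = 0.019 + 0.109 = 0.128.
Golden rule sets MPK = n+δ: 0.21·3.4·k^(0.21−1) = 0.128, so k_gold = (0.21·3.4/0.128)^(1/0.79) ≈ 8.8089.

k_gold ≈ 8.81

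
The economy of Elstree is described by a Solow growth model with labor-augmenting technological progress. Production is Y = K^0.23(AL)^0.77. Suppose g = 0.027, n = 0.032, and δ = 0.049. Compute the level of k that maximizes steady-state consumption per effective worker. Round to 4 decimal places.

Capital per effective worker breaks even when investment replaces (n + g + δ)·k; here n + g + δ = 0.108.
Golden rule sets MPK = n+g+δ: 0.23·k^(0.23−1) = 0.108, so k_gold = (0.23/0.108)^(1/0.77) ≈ 2.6691.

k_gold ≈ 2.6691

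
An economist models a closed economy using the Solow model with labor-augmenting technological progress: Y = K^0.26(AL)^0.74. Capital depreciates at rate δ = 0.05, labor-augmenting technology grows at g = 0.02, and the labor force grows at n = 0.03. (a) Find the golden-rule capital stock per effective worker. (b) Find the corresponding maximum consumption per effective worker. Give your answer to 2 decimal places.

n + g + δ = 0.03 + 0.02 + 0.05 = 0.1.
Golden rule sets MPK = n+g+δ: 0.26·k^(0.26−1) = 0.1, so k_gold = (0.26/0.1)^(1/0.74) ≈ 3.6373.
y_gold = 3.6373^0.26 ≈ 1.3989; c_gold = y_gold − 0.1·k_gold ≈ 1.0352.

(a) k_gold ≈ 3.64; (b) c_gold ≈ 1.04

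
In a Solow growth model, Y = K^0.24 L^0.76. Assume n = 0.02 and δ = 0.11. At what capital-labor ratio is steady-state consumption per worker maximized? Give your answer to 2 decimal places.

Break-even investment rate: n + δ = 0.02 + 0.11 = 0.13.
At the golden rule the marginal product of capital equals n+δ: 0.24·k^(0.24−1) = 0.13. Solving, k_gold = (0.24/0.13)^(1/0.76) ≈ 2.2405.

k_gold ≈ 2.24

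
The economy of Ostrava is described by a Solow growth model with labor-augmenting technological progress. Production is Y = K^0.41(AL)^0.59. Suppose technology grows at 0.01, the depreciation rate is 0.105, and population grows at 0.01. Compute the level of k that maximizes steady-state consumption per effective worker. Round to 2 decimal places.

k_gold ≈ 7.49

The effective depreciation rate is n + g + δ = 0.01 + 0.01 + 0.105 = 0.125.
Golden rule sets MPK = n+g+δ: 0.41·k^(0.41−1) = 0.125, so k_gold = (0.41/0.125)^(1/0.59) ≈ 7.4879.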